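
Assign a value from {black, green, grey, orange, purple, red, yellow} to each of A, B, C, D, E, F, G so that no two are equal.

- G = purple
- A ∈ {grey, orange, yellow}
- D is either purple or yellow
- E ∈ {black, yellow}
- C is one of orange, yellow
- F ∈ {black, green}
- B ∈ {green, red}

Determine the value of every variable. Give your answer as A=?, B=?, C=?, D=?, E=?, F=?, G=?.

A=grey, B=red, C=orange, D=yellow, E=black, F=green, G=purple

G's domain is down to {purple}, so G = purple. Strike purple from D.
D's domain is down to {yellow}, so D = yellow. Strike yellow from A, C, E.
E's domain is down to {black}, so E = black. Strike black from F.
F has just one choice, so F = green. Eliminate green elsewhere: B.
B has just one choice, so B = red.
C has just one choice, so C = orange. Remove orange from A.
A has just one choice, so A = grey.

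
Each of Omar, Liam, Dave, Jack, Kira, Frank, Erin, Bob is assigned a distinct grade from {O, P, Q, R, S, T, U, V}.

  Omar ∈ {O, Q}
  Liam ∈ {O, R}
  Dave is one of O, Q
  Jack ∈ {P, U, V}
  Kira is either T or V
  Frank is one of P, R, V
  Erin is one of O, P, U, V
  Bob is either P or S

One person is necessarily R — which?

Liam

The 8 variables together cover exactly {O, P, Q, R, S, T, U, V} — 8 values for 8 variables — and S appears only in Bob's list, so Bob = S.
Among the 7 still-open variables, T fits only Kira (and all 7 values in {O, P, Q, R, T, U, V} must be used), so Kira = T.
Omar and Dave share exactly the 2 values {O, Q}; by pigeonhole those values go to them, so strike O, Q from Liam, Erin.
So R goes to Liam.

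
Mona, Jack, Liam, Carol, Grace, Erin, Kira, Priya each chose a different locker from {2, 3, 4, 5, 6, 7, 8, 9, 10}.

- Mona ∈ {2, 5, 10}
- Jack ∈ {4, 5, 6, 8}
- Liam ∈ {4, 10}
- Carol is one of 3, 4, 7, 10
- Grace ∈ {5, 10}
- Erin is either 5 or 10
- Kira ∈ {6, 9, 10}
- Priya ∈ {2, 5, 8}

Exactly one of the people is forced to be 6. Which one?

The 2 variables Grace and Erin are confined to {5, 10}, which locks those values in; drop them from Mona, Jack, Liam, Carol, Kira, Priya.
Mona has just one choice, so Mona = 2. Eliminate 2 elsewhere: Priya.
Liam's domain is down to {4}, so Liam = 4. Eliminate 4 elsewhere: Jack, Carol.
Priya's domain is down to {8}, so Priya = 8. So Jack can't be 8.
So 6 goes to Jack.

Jack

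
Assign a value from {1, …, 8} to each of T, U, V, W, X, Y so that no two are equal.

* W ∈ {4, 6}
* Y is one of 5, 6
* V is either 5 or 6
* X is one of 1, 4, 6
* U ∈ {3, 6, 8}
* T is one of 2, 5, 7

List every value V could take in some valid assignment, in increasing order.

5, 6

The 2 variables V and Y are confined to {5, 6}, which locks those values in; drop them from T, U, W, X.
That leaves W = 4. Strike 4 from X.
X's domain is down to {1}, so X = 1.
No further eliminations apply; V can still be any of 5, 6.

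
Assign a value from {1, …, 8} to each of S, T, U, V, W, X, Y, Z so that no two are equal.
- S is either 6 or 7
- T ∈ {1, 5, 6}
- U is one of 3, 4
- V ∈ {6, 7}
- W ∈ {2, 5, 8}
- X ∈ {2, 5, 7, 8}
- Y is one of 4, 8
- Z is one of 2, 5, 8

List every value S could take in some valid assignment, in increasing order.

The 8 variables together cover exactly {1, 2, 3, 4, 5, 6, 7, 8} — 8 values for 8 variables — and 1 appears only in T's list, so T = 1.
The 7 still-open variables together cover exactly {2, 3, 4, 5, 6, 7, 8} — 7 values for 7 variables — and 3 appears only in U's list, so U = 3.
The 6 still-open variables together cover exactly {2, 4, 5, 6, 7, 8} — 6 values for 6 variables — and 4 appears only in Y's list, so Y = 4.
S and V share exactly the 2 values {6, 7}; by pigeonhole those values go to them, so strike 6, 7 from X.
No further eliminations apply; S can still be any of 6, 7.

6, 7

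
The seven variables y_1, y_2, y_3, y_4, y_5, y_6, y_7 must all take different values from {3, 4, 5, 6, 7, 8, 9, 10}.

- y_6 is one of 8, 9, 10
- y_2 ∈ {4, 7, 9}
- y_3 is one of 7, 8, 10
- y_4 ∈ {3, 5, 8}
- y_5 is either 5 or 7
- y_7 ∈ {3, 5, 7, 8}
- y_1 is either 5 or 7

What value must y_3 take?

The 7 variables draw from only 7 values {3, 4, 5, 7, 8, 9, 10}, so each is used; only y_2 can be 4, hence y_2 = 4.
Among the 6 still-open variables, 9 fits only y_6 (and all 6 values in {3, 5, 7, 8, 9, 10} must be used), so y_6 = 9.
The 5 still-open variables together cover exactly {3, 5, 7, 8, 10} — 5 values for 5 variables — and 10 appears only in y_3's list, so y_3 = 10.

10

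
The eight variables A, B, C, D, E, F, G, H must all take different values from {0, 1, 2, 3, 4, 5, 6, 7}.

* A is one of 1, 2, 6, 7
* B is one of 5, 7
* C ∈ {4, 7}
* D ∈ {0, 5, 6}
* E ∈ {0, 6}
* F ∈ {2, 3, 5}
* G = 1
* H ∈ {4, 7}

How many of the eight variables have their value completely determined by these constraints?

G has just one choice, so G = 1. Eliminate 1 elsewhere: A.
The 7 still-open variables together cover exactly {0, 2, 3, 4, 5, 6, 7} — 7 values for 7 variables — and 3 appears only in F's list, so F = 3.
The 6 still-open variables draw from only 6 values {0, 2, 4, 5, 6, 7}, so each is used; only A can be 2, hence A = 2.
C and H share exactly the 2 values {4, 7}; by pigeonhole those values go to them, so strike 4, 7 from B.
That leaves B = 5. So D can't be 5.
Determined: A=2, B=5, F=3, G=1. The other variables each still have more than one consistent value. That makes 4.

4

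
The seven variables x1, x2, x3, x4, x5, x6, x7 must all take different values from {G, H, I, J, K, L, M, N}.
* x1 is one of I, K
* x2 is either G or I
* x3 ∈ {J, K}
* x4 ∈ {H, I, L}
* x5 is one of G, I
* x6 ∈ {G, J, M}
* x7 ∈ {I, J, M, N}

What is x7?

N

x2 and x5 between them cover only {G, I} — a naked pair. Remove those values from x1, x4, x6, x7.
x1 must be K (only option left). Strike K from x3.
x3's domain is down to {J}, so x3 = J. Remove J from x6, x7.
x6 has just one choice, so x6 = M. Strike M from x7.
So x7 = N.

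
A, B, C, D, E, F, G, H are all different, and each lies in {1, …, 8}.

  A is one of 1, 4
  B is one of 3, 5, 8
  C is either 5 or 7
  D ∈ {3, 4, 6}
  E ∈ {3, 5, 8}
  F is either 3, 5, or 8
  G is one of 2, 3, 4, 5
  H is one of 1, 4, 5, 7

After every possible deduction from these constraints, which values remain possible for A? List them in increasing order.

1, 4

The 8 variables draw from only 8 values {1, 2, 3, 4, 5, 6, 7, 8}, so each is used; only G can be 2, hence G = 2.
Among the 7 still-open variables, 6 fits only D (and all 7 values in {1, 3, 4, 5, 6, 7, 8} must be used), so D = 6.
The 3 variables B, E, F are confined to {3, 5, 8}, which locks those values in; drop them from C, H.
That leaves C = 7. Remove 7 from H.
No further eliminations apply; A can still be any of 1, 4.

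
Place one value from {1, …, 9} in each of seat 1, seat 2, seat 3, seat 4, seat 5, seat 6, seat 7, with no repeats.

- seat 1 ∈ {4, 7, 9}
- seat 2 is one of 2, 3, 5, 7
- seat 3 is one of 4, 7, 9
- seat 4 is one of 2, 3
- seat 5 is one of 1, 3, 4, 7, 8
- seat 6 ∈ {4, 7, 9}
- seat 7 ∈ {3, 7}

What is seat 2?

5

seat 1, seat 3, seat 6 between them cover only {4, 7, 9} — a naked triple. Remove those values from seat 2, seat 5, seat 7.
seat 7 must be 3 (only option left). So seat 2, seat 4, seat 5 can't be 3.
seat 4's domain is down to {2}, so seat 4 = 2. So seat 2 can't be 2.
So seat 2 = 5.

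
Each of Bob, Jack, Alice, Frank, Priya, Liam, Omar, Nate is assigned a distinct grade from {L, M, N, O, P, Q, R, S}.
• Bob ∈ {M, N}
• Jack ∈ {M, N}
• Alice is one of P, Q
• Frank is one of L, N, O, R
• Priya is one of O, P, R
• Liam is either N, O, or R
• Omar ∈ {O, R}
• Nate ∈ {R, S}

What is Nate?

S

The 8 variables together cover exactly {L, M, N, O, P, Q, R, S} — 8 values for 8 variables — and L appears only in Frank's list, so Frank = L.
The 7 still-open variables together cover exactly {M, N, O, P, Q, R, S} — 7 values for 7 variables — and Q appears only in Alice's list, so Alice = Q.
The 6 still-open variables together cover exactly {M, N, O, P, R, S} — 6 values for 6 variables — and P appears only in Priya's list, so Priya = P.
The 5 still-open variables draw from only 5 values {M, N, O, R, S}, so each is used; only Nate can be S, hence Nate = S.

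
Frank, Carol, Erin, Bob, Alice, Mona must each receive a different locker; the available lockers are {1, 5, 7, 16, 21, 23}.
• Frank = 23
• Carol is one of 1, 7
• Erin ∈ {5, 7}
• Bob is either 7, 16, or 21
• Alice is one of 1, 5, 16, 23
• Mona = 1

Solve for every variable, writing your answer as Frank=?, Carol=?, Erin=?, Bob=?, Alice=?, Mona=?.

Frank=23, Carol=7, Erin=5, Bob=21, Alice=16, Mona=1

Frank's domain is down to {23}, so Frank = 23. So Alice can't be 23.
Mona's domain is down to {1}, so Mona = 1. Remove 1 from Carol, Alice.
Carol has just one choice, so Carol = 7. Remove 7 from Erin, Bob.
Erin must be 5 (only option left). Remove 5 from Alice.
That leaves Alice = 16. So Bob can't be 16.
Bob must be 21 (only option left).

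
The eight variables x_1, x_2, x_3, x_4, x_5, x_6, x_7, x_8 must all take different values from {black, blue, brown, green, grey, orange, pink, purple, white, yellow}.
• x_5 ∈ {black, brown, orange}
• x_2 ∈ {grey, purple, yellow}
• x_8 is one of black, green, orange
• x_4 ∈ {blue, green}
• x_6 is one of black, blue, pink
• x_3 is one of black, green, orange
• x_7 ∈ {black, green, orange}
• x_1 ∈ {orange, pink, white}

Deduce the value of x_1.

white

x_3, x_7, x_8 share exactly the 3 values {black, green, orange}; by pigeonhole those values go to them, so strike black, green, orange from x_1, x_4, x_5, x_6.
x_4 has just one choice, so x_4 = blue. So x_6 can't be blue.
That leaves x_5 = brown.
x_6 must be pink (only option left). Eliminate pink elsewhere: x_1.
So x_1 = white.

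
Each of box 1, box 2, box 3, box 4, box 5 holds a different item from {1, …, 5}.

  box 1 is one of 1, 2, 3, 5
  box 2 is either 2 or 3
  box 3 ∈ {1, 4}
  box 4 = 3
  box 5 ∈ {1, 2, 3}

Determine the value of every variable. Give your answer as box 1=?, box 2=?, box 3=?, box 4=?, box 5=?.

box 4 must be 3 (only option left). So box 1, box 2, box 5 can't be 3.
box 2 must be 2 (only option left). So box 1, box 5 can't be 2.
box 5 must be 1 (only option left). So box 1, box 3 can't be 1.
box 1 must be 5 (only option left).
box 3 must be 4 (only option left).

box 1=5, box 2=2, box 3=4, box 4=3, box 5=1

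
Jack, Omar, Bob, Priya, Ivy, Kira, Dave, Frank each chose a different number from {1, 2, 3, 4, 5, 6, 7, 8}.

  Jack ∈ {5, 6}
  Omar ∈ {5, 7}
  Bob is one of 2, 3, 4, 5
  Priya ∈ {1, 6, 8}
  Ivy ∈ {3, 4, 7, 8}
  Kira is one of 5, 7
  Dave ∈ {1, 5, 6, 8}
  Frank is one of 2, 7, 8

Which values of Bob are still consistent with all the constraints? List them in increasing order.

The 2 variables Omar and Kira are confined to {5, 7}, which locks those values in; drop them from Jack, Bob, Ivy, Dave, Frank.
Jack's domain is down to {6}, so Jack = 6. So Priya, Dave can't be 6.
The 2 variables Priya and Dave are confined to {1, 8}, which locks those values in; drop them from Ivy, Frank.
That leaves Frank = 2. Strike 2 from Bob.
No further eliminations apply; Bob can still be any of 3, 4.

3, 4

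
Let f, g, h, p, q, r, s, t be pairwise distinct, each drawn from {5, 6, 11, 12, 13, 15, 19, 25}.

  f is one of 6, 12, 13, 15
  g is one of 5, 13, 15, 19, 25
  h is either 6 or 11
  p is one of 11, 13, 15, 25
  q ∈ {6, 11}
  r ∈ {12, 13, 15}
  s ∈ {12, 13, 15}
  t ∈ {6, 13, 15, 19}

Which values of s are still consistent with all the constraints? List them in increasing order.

Among the 8 variables, 5 fits only g (and all 8 values in {5, 6, 11, 12, 13, 15, 19, 25} must be used), so g = 5.
The 7 still-open variables together cover exactly {6, 11, 12, 13, 15, 19, 25} — 7 values for 7 variables — and 19 appears only in t's list, so t = 19.
The 6 still-open variables draw from only 6 values {6, 11, 12, 13, 15, 25}, so each is used; only p can be 25, hence p = 25.
h and q between them cover only {6, 11} — a naked pair. Remove those values from f.
No further eliminations apply; s can still be any of 12, 13, 15.

12, 13, 15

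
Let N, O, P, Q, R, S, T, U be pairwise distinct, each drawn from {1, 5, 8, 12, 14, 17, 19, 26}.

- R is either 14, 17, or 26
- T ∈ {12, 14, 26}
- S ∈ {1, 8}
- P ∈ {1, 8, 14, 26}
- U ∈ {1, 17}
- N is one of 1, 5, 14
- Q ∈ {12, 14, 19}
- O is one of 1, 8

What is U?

The 8 variables together cover exactly {1, 5, 8, 12, 14, 17, 19, 26} — 8 values for 8 variables — and 5 appears only in N's list, so N = 5.
Among the 7 still-open variables, 19 fits only Q (and all 7 values in {1, 8, 12, 14, 17, 19, 26} must be used), so Q = 19.
Among the 6 still-open variables, 12 fits only T (and all 6 values in {1, 8, 12, 14, 17, 26} must be used), so T = 12.
O and S between them cover only {1, 8} — a naked pair. Remove those values from P, U.
So U = 17.

17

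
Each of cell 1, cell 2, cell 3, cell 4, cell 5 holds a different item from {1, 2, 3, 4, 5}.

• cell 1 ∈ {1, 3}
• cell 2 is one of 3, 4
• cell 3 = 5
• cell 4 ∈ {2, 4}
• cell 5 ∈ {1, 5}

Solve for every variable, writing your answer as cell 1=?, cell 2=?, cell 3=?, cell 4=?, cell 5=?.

cell 1=3, cell 2=4, cell 3=5, cell 4=2, cell 5=1

cell 3 has just one choice, so cell 3 = 5. Strike 5 from cell 5.
cell 5's domain is down to {1}, so cell 5 = 1. Remove 1 from cell 1.
cell 1 must be 3 (only option left). So cell 2 can't be 3.
That leaves cell 2 = 4. Strike 4 from cell 4.
cell 4 must be 2 (only option left).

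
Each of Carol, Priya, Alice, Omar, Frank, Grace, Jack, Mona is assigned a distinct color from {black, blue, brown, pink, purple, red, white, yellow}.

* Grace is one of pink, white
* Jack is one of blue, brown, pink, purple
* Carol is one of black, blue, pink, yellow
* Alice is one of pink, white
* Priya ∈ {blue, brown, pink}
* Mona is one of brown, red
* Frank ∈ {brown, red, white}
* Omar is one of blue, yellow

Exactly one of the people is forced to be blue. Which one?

Priya

Among the 8 variables, black fits only Carol (and all 8 values in {black, blue, brown, pink, purple, red, white, yellow} must be used), so Carol = black.
The 7 still-open variables together cover exactly {blue, brown, pink, purple, red, white, yellow} — 7 values for 7 variables — and purple appears only in Jack's list, so Jack = purple.
The 6 still-open variables together cover exactly {blue, brown, pink, red, white, yellow} — 6 values for 6 variables — and yellow appears only in Omar's list, so Omar = yellow.
Among the 5 still-open variables, blue fits only Priya (and all 5 values in {blue, brown, pink, red, white} must be used), so Priya = blue.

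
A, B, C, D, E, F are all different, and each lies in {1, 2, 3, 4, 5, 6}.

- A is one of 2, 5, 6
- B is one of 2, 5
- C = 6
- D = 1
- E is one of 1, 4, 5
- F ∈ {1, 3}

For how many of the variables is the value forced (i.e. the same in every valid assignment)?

C's domain is down to {6}, so C = 6. Remove 6 from A.
D's domain is down to {1}, so D = 1. So E, F can't be 1.
F has just one choice, so F = 3.
The 3 still-open variables together cover exactly {2, 4, 5} — 3 values for 3 variables — and 4 appears only in E's list, so E = 4.
Determined: C=6, D=1, E=4, F=3. The other variables each still have more than one consistent value. That makes 4.

4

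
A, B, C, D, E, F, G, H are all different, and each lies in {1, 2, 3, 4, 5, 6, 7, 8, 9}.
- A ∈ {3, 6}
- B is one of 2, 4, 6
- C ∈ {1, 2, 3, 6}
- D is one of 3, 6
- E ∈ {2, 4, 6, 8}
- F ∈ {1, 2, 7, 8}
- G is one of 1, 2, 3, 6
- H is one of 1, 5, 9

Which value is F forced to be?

A and D share exactly the 2 values {3, 6}; by pigeonhole those values go to them, so strike 3, 6 from B, C, E, G.
The 2 variables C and G are confined to {1, 2}, which locks those values in; drop them from B, E, F, H.
B has just one choice, so B = 4. Remove 4 from E.
That leaves E = 8. So F can't be 8.
So F = 7.

7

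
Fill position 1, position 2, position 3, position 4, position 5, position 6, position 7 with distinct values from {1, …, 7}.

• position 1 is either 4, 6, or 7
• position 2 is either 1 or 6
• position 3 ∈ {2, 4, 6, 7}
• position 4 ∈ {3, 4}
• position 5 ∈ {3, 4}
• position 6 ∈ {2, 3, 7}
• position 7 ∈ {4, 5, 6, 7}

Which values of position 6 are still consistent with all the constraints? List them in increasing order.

Among the 7 variables, 1 fits only position 2 (and all 7 values in {1, 2, 3, 4, 5, 6, 7} must be used), so position 2 = 1.
The 6 still-open variables together cover exactly {2, 3, 4, 5, 6, 7} — 6 values for 6 variables — and 5 appears only in position 7's list, so position 7 = 5.
position 4 and position 5 share exactly the 2 values {3, 4}; by pigeonhole those values go to them, so strike 3, 4 from position 1, position 3, position 6.
No further eliminations apply; position 6 can still be any of 2, 7.

2, 7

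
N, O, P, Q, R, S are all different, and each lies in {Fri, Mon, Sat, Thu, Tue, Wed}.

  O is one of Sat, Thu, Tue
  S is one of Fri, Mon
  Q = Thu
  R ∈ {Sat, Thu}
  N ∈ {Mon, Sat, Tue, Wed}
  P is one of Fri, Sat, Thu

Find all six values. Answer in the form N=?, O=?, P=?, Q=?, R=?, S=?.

N=Wed, O=Tue, P=Fri, Q=Thu, R=Sat, S=Mon

Q has just one choice, so Q = Thu. Eliminate Thu elsewhere: O, P, R.
R has just one choice, so R = Sat. Remove Sat from N, O, P.
O's domain is down to {Tue}, so O = Tue. Strike Tue from N.
That leaves P = Fri. Eliminate Fri elsewhere: S.
S has just one choice, so S = Mon. Eliminate Mon elsewhere: N.
N must be Wed (only option left).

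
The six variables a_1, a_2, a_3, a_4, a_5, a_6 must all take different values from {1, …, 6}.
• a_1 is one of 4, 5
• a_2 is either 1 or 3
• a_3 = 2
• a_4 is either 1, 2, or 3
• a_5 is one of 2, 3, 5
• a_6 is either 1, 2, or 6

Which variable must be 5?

a_5

a_3 must be 2 (only option left). Remove 2 from a_4, a_5, a_6.
Among the 5 still-open variables, 4 fits only a_1 (and all 5 values in {1, 3, 4, 5, 6} must be used), so a_1 = 4.
The 4 still-open variables together cover exactly {1, 3, 5, 6} — 4 values for 4 variables — and 5 appears only in a_5's list, so a_5 = 5.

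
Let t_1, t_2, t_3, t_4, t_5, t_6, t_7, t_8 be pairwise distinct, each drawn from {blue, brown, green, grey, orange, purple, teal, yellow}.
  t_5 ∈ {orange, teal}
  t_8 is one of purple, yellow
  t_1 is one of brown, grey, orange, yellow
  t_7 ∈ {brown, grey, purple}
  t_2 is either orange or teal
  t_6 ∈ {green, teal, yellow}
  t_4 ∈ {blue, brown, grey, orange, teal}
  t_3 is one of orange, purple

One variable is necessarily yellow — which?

t_8

The 8 variables together cover exactly {blue, brown, green, grey, orange, purple, teal, yellow} — 8 values for 8 variables — and blue appears only in t_4's list, so t_4 = blue.
The 7 still-open variables together cover exactly {brown, green, grey, orange, purple, teal, yellow} — 7 values for 7 variables — and green appears only in t_6's list, so t_6 = green.
t_2 and t_5 share exactly the 2 values {orange, teal}; by pigeonhole those values go to them, so strike orange, teal from t_1, t_3.
That leaves t_3 = purple. Eliminate purple elsewhere: t_7, t_8.
So yellow goes to t_8.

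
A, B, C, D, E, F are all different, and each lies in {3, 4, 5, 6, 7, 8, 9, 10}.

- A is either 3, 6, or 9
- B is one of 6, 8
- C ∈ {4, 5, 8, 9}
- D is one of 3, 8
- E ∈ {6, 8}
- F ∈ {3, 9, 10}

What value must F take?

The 2 variables B and E are confined to {6, 8}, which locks those values in; drop them from A, C, D.
D has just one choice, so D = 3. So A, F can't be 3.
A must be 9 (only option left). So C, F can't be 9.
So F = 10.

10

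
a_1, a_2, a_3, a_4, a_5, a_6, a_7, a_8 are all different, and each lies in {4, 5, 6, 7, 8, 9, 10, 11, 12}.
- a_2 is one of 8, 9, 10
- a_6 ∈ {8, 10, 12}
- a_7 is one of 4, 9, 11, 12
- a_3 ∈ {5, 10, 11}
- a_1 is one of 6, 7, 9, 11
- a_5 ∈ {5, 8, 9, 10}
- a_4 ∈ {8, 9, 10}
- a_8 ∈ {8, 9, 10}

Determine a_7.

4

The 3 variables a_2, a_4, a_8 are confined to {8, 9, 10}, which locks those values in; drop them from a_1, a_3, a_5, a_6, a_7.
a_5 has just one choice, so a_5 = 5. Remove 5 from a_3.
a_6's domain is down to {12}, so a_6 = 12. Eliminate 12 elsewhere: a_7.
That leaves a_3 = 11. Strike 11 from a_1, a_7.
So a_7 = 4.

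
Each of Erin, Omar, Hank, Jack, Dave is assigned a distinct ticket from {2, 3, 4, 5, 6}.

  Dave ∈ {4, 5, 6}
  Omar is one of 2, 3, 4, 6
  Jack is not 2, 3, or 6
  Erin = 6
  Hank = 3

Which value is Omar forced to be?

Erin's domain is down to {6}, so Erin = 6. So Omar, Dave can't be 6.
That leaves Hank = 3. Eliminate 3 elsewhere: Omar.
Among the 3 still-open variables, 2 fits only Omar (and all 3 values in {2, 4, 5} must be used), so Omar = 2.

2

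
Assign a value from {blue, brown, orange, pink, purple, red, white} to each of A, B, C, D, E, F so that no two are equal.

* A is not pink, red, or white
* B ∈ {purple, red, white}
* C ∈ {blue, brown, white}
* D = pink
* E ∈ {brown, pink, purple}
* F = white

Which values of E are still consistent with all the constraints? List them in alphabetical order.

D has just one choice, so D = pink. Eliminate pink elsewhere: E.
F's domain is down to {white}, so F = white. Remove white from B, C.
No further eliminations apply; E can still be any of brown, purple.

brown, purple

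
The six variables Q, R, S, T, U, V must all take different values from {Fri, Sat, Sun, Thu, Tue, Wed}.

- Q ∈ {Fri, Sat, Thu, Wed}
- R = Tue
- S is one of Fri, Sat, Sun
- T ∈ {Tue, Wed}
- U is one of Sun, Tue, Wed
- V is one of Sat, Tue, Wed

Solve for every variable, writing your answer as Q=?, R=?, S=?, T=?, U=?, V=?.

Q=Thu, R=Tue, S=Fri, T=Wed, U=Sun, V=Sat

R must be Tue (only option left). So T, U, V can't be Tue.
T has just one choice, so T = Wed. Eliminate Wed elsewhere: Q, U, V.
That leaves U = Sun. Eliminate Sun elsewhere: S.
V's domain is down to {Sat}, so V = Sat. So Q, S can't be Sat.
S's domain is down to {Fri}, so S = Fri. Remove Fri from Q.
That leaves Q = Thu.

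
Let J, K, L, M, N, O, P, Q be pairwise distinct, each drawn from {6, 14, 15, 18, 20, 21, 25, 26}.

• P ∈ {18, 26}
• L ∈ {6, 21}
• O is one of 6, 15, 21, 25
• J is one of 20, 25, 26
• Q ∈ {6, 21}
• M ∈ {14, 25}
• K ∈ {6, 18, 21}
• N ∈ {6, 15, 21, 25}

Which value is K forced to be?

18

The 8 variables draw from only 8 values {6, 14, 15, 18, 20, 21, 25, 26}, so each is used; only M can be 14, hence M = 14.
Among the 7 still-open variables, 20 fits only J (and all 7 values in {6, 15, 18, 20, 21, 25, 26} must be used), so J = 20.
The 6 still-open variables together cover exactly {6, 15, 18, 21, 25, 26} — 6 values for 6 variables — and 26 appears only in P's list, so P = 26.
The 5 still-open variables together cover exactly {6, 15, 18, 21, 25} — 5 values for 5 variables — and 18 appears only in K's list, so K = 18.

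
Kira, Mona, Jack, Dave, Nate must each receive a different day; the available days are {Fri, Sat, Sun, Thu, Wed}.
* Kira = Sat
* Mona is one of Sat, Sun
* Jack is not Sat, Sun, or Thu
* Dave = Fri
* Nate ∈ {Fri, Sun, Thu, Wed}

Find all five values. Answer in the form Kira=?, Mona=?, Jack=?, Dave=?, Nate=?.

Kira=Sat, Mona=Sun, Jack=Wed, Dave=Fri, Nate=Thu

Kira has just one choice, so Kira = Sat. Eliminate Sat elsewhere: Mona.
That leaves Mona = Sun. So Nate can't be Sun.
Dave has just one choice, so Dave = Fri. Strike Fri from Jack, Nate.
Jack has just one choice, so Jack = Wed. Remove Wed from Nate.
Nate must be Thu (only option left).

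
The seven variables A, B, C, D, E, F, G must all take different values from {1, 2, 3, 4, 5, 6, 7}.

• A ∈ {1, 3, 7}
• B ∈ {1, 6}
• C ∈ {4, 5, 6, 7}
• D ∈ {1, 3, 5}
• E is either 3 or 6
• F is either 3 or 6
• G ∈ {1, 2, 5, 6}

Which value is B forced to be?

1

The 7 variables draw from only 7 values {1, 2, 3, 4, 5, 6, 7}, so each is used; only G can be 2, hence G = 2.
The 6 still-open variables together cover exactly {1, 3, 4, 5, 6, 7} — 6 values for 6 variables — and 4 appears only in C's list, so C = 4.
The 5 still-open variables draw from only 5 values {1, 3, 5, 6, 7}, so each is used; only D can be 5, hence D = 5.
The 4 still-open variables draw from only 4 values {1, 3, 6, 7}, so each is used; only A can be 7, hence A = 7.
The 3 still-open variables together cover exactly {1, 3, 6} — 3 values for 3 variables — and 1 appears only in B's list, so B = 1.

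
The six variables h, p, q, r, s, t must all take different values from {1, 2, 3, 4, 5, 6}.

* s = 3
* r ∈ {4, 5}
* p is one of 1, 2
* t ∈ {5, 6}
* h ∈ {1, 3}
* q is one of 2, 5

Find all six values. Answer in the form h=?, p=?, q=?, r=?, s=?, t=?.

h=1, p=2, q=5, r=4, s=3, t=6

s has just one choice, so s = 3. Eliminate 3 elsewhere: h.
h has just one choice, so h = 1. Strike 1 from p.
p must be 2 (only option left). Strike 2 from q.
q has just one choice, so q = 5. Strike 5 from r, t.
r's domain is down to {4}, so r = 4.
t must be 6 (only option left).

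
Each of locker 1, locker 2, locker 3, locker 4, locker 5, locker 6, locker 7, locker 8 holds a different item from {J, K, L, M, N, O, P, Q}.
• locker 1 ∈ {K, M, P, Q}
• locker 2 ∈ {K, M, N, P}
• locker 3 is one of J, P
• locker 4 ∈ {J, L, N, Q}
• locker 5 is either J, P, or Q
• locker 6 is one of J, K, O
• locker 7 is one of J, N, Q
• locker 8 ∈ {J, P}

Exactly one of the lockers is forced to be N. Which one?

The 8 variables draw from only 8 values {J, K, L, M, N, O, P, Q}, so each is used; only locker 4 can be L, hence locker 4 = L.
Among the 7 still-open variables, O fits only locker 6 (and all 7 values in {J, K, M, N, O, P, Q} must be used), so locker 6 = O.
locker 3 and locker 8 between them cover only {J, P} — a naked pair. Remove those values from locker 1, locker 2, locker 5, locker 7.
locker 5 must be Q (only option left). Remove Q from locker 1, locker 7.
So N goes to locker 7.

locker 7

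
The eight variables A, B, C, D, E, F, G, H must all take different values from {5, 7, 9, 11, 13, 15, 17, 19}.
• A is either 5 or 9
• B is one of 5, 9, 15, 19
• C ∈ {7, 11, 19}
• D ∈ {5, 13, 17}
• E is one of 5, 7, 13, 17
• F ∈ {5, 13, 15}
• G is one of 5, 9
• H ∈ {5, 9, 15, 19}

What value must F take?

The 8 variables together cover exactly {5, 7, 9, 11, 13, 15, 17, 19} — 8 values for 8 variables — and 11 appears only in C's list, so C = 11.
The 7 still-open variables draw from only 7 values {5, 7, 9, 13, 15, 17, 19}, so each is used; only E can be 7, hence E = 7.
The 6 still-open variables draw from only 6 values {5, 9, 13, 15, 17, 19}, so each is used; only D can be 17, hence D = 17.
Among the 5 still-open variables, 13 fits only F (and all 5 values in {5, 9, 13, 15, 19} must be used), so F = 13.

13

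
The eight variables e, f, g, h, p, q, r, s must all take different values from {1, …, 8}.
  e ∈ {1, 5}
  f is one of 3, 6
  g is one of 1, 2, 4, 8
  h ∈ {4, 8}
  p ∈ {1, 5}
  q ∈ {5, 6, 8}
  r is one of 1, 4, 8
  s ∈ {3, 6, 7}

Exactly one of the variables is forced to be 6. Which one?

The 8 variables together cover exactly {1, 2, 3, 4, 5, 6, 7, 8} — 8 values for 8 variables — and 2 appears only in g's list, so g = 2.
The 7 still-open variables together cover exactly {1, 3, 4, 5, 6, 7, 8} — 7 values for 7 variables — and 7 appears only in s's list, so s = 7.
The 6 still-open variables draw from only 6 values {1, 3, 4, 5, 6, 8}, so each is used; only f can be 3, hence f = 3.
The 5 still-open variables draw from only 5 values {1, 4, 5, 6, 8}, so each is used; only q can be 6, hence q = 6.

q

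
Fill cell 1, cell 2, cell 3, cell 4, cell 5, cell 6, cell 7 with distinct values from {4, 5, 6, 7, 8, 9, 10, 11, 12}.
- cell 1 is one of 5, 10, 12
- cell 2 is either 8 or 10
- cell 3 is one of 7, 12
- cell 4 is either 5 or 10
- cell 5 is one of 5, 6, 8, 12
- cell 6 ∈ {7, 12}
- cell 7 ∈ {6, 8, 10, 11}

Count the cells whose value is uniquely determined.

The 7 variables draw from only 7 values {5, 6, 7, 8, 10, 11, 12}, so each is used; only cell 7 can be 11, hence cell 7 = 11.
The 6 still-open variables draw from only 6 values {5, 6, 7, 8, 10, 12}, so each is used; only cell 5 can be 6, hence cell 5 = 6.
The 5 still-open variables draw from only 5 values {5, 7, 8, 10, 12}, so each is used; only cell 2 can be 8, hence cell 2 = 8.
cell 3 and cell 6 share exactly the 2 values {7, 12}; by pigeonhole those values go to them, so strike 7, 12 from cell 1.
Determined: cell 2=8, cell 5=6, cell 7=11. The other cells each still have more than one consistent value. That makes 3.

3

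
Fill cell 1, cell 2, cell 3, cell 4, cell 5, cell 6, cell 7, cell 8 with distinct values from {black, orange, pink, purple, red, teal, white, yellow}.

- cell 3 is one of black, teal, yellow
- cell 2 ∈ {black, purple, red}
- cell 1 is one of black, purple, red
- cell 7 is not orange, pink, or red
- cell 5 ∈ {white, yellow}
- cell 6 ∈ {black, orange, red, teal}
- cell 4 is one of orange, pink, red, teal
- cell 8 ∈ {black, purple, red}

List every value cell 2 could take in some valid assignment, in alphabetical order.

The 8 variables together cover exactly {black, orange, pink, purple, red, teal, white, yellow} — 8 values for 8 variables — and pink appears only in cell 4's list, so cell 4 = pink.
Among the 7 still-open variables, orange fits only cell 6 (and all 7 values in {black, orange, purple, red, teal, white, yellow} must be used), so cell 6 = orange.
The 3 variables cell 1, cell 2, cell 8 are confined to {black, purple, red}, which locks those values in; drop them from cell 3, cell 7.
No further eliminations apply; cell 2 can still be any of black, purple, red.

black, purple, red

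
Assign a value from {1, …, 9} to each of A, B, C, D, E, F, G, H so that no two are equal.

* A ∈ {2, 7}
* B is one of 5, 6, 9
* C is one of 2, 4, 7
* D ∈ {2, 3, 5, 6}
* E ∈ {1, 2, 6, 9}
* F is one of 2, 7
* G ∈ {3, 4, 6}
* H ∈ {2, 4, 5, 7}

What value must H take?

5

The 8 variables draw from only 8 values {1, 2, 3, 4, 5, 6, 7, 9}, so each is used; only E can be 1, hence E = 1.
The 7 still-open variables draw from only 7 values {2, 3, 4, 5, 6, 7, 9}, so each is used; only B can be 9, hence B = 9.
The 2 variables A and F are confined to {2, 7}, which locks those values in; drop them from C, D, H.
That leaves C = 4. Strike 4 from G, H.
So H = 5.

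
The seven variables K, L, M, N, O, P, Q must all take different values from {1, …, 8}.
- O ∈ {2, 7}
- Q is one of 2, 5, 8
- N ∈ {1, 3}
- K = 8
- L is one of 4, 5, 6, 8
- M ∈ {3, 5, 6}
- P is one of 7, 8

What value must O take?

K's domain is down to {8}, so K = 8. Strike 8 from L, P, Q.
That leaves P = 7. So O can't be 7.
So O = 2.

2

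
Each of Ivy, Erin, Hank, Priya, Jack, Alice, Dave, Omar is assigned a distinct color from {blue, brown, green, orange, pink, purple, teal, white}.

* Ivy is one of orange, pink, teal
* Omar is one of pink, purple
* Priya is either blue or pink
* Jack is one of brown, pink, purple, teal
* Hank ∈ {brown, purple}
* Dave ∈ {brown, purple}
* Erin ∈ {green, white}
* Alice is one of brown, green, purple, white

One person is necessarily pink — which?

The 8 variables together cover exactly {blue, brown, green, orange, pink, purple, teal, white} — 8 values for 8 variables — and blue appears only in Priya's list, so Priya = blue.
The 7 still-open variables draw from only 7 values {brown, green, orange, pink, purple, teal, white}, so each is used; only Ivy can be orange, hence Ivy = orange.
The 6 still-open variables together cover exactly {brown, green, pink, purple, teal, white} — 6 values for 6 variables — and teal appears only in Jack's list, so Jack = teal.
Among the 5 still-open variables, pink fits only Omar (and all 5 values in {brown, green, pink, purple, white} must be used), so Omar = pink.

Omar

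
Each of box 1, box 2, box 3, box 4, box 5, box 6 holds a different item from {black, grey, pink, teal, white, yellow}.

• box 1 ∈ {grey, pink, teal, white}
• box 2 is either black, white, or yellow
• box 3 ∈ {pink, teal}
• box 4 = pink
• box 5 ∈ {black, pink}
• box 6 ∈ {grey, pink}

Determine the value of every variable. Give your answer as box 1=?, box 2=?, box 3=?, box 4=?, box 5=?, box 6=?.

box 1=white, box 2=yellow, box 3=teal, box 4=pink, box 5=black, box 6=grey

box 4's domain is down to {pink}, so box 4 = pink. Remove pink from box 1, box 3, box 5, box 6.
box 5 must be black (only option left). So box 2 can't be black.
box 6 has just one choice, so box 6 = grey. Strike grey from box 1.
box 3 must be teal (only option left). Strike teal from box 1.
box 1 has just one choice, so box 1 = white. Strike white from box 2.
box 2's domain is down to {yellow}, so box 2 = yellow.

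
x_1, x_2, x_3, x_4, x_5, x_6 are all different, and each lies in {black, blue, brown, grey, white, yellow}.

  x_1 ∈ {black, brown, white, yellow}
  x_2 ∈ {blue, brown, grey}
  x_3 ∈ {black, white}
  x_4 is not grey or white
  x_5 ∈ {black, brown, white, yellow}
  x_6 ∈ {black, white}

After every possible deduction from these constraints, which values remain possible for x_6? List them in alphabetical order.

black, white

The 6 variables draw from only 6 values {black, blue, brown, grey, white, yellow}, so each is used; only x_2 can be grey, hence x_2 = grey.
Among the 5 still-open variables, blue fits only x_4 (and all 5 values in {black, blue, brown, white, yellow} must be used), so x_4 = blue.
The 2 variables x_3 and x_6 are confined to {black, white}, which locks those values in; drop them from x_1, x_5.
No further eliminations apply; x_6 can still be any of black, white.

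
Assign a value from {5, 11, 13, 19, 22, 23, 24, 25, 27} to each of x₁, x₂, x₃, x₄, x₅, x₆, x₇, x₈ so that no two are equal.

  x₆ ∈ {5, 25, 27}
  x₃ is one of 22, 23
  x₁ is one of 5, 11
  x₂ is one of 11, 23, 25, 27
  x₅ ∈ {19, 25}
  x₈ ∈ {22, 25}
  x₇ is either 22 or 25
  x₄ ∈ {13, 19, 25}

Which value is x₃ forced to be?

23

The 8 variables together cover exactly {5, 11, 13, 19, 22, 23, 25, 27} — 8 values for 8 variables — and 13 appears only in x₄'s list, so x₄ = 13.
The 7 still-open variables draw from only 7 values {5, 11, 19, 22, 23, 25, 27}, so each is used; only x₅ can be 19, hence x₅ = 19.
The 2 variables x₇ and x₈ are confined to {22, 25}, which locks those values in; drop them from x₂, x₃, x₆.
So x₃ = 23.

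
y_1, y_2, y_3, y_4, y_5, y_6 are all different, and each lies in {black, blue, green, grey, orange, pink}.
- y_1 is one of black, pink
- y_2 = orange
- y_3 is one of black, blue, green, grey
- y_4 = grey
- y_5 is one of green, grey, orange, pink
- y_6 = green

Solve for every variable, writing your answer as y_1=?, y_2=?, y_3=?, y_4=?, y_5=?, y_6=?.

y_1=black, y_2=orange, y_3=blue, y_4=grey, y_5=pink, y_6=green

y_2 has just one choice, so y_2 = orange. So y_5 can't be orange.
y_4's domain is down to {grey}, so y_4 = grey. So y_3, y_5 can't be grey.
y_6's domain is down to {green}, so y_6 = green. Eliminate green elsewhere: y_3, y_5.
y_5's domain is down to {pink}, so y_5 = pink. Remove pink from y_1.
y_1 has just one choice, so y_1 = black. Strike black from y_3.
y_3 must be blue (only option left).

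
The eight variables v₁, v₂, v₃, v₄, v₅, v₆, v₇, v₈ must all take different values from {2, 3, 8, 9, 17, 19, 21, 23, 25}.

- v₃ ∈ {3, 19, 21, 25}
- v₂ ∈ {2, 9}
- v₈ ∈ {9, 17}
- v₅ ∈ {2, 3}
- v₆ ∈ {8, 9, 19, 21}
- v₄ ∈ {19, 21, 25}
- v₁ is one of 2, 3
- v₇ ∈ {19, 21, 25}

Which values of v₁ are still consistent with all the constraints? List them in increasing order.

2, 3

The 8 variables together cover exactly {2, 3, 8, 9, 17, 19, 21, 25} — 8 values for 8 variables — and 8 appears only in v₆'s list, so v₆ = 8.
Among the 7 still-open variables, 17 fits only v₈ (and all 7 values in {2, 3, 9, 17, 19, 21, 25} must be used), so v₈ = 17.
The 6 still-open variables together cover exactly {2, 3, 9, 19, 21, 25} — 6 values for 6 variables — and 9 appears only in v₂'s list, so v₂ = 9.
The 2 variables v₁ and v₅ are confined to {2, 3}, which locks those values in; drop them from v₃.
No further eliminations apply; v₁ can still be any of 2, 3.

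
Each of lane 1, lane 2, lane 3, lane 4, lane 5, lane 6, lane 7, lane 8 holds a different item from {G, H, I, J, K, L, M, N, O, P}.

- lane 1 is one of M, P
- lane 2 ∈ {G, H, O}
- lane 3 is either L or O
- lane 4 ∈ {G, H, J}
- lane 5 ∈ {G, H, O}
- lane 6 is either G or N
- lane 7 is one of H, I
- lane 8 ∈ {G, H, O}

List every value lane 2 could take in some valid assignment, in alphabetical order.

G, H, O

The 3 variables lane 2, lane 5, lane 8 are confined to {G, H, O}, which locks those values in; drop them from lane 3, lane 4, lane 6, lane 7.
lane 3 must be L (only option left).
lane 4's domain is down to {J}, so lane 4 = J.
That leaves lane 6 = N.
lane 7 has just one choice, so lane 7 = I.
No further eliminations apply; lane 2 can still be any of G, H, O.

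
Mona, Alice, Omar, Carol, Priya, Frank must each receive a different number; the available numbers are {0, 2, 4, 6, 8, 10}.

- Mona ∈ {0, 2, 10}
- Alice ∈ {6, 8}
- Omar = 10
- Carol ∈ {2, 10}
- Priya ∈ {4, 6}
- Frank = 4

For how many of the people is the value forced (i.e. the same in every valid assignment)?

6

Omar's domain is down to {10}, so Omar = 10. Strike 10 from Mona, Carol.
That leaves Carol = 2. Eliminate 2 elsewhere: Mona.
That leaves Frank = 4. So Priya can't be 4.
That leaves Mona = 0.
Priya must be 6 (only option left). Eliminate 6 elsewhere: Alice.
Alice must be 8 (only option left).
Every person is fixed: Mona=0, Alice=8, Omar=10, Carol=2, Priya=6, Frank=4. That makes 6.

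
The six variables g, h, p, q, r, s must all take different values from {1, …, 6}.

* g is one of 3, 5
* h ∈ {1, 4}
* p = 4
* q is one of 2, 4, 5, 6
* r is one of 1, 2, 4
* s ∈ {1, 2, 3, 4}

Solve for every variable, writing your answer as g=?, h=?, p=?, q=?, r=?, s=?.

g=5, h=1, p=4, q=6, r=2, s=3

p's domain is down to {4}, so p = 4. Remove 4 from h, q, r, s.
That leaves h = 1. Strike 1 from r, s.
r has just one choice, so r = 2. Strike 2 from q, s.
s has just one choice, so s = 3. So g can't be 3.
That leaves g = 5. Eliminate 5 elsewhere: q.
q has just one choice, so q = 6.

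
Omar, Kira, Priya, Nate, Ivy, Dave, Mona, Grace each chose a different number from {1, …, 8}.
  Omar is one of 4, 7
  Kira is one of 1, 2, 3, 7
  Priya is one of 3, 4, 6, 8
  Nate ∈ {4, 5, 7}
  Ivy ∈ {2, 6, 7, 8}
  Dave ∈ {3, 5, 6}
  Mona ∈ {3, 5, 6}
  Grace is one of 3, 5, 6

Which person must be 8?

The 8 variables draw from only 8 values {1, 2, 3, 4, 5, 6, 7, 8}, so each is used; only Kira can be 1, hence Kira = 1.
The 7 still-open variables draw from only 7 values {2, 3, 4, 5, 6, 7, 8}, so each is used; only Ivy can be 2, hence Ivy = 2.
The 6 still-open variables together cover exactly {3, 4, 5, 6, 7, 8} — 6 values for 6 variables — and 8 appears only in Priya's list, so Priya = 8.

Priya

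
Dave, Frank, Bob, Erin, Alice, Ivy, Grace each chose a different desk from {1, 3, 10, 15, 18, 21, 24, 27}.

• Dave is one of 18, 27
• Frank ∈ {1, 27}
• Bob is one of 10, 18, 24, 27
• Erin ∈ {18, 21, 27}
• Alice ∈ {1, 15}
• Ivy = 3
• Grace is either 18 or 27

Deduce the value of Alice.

Ivy has just one choice, so Ivy = 3.
Dave and Grace between them cover only {18, 27} — a naked pair. Remove those values from Frank, Bob, Erin.
That leaves Frank = 1. So Alice can't be 1.
So Alice = 15.

15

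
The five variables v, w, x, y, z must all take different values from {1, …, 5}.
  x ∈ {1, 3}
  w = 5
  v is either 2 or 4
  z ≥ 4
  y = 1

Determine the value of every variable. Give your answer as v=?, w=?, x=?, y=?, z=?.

w must be 5 (only option left). Strike 5 from z.
y has just one choice, so y = 1. Strike 1 from x.
z must be 4 (only option left). Eliminate 4 elsewhere: v.
v has just one choice, so v = 2.
x must be 3 (only option left).

v=2, w=5, x=3, y=1, z=4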